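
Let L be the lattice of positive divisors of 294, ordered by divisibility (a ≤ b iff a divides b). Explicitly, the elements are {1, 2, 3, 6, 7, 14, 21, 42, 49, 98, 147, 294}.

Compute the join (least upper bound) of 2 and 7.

In the divisibility order, the join is the least common multiple: lcm(2, 7) = 14.

14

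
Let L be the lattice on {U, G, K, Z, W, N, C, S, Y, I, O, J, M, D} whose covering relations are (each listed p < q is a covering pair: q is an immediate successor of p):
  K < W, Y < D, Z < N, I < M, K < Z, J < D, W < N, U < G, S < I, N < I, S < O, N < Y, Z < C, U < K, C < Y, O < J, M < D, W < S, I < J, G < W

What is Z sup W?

Common upper bounds of {Z, W}: D, I, J, M, N, Y.
The least among these is N.

N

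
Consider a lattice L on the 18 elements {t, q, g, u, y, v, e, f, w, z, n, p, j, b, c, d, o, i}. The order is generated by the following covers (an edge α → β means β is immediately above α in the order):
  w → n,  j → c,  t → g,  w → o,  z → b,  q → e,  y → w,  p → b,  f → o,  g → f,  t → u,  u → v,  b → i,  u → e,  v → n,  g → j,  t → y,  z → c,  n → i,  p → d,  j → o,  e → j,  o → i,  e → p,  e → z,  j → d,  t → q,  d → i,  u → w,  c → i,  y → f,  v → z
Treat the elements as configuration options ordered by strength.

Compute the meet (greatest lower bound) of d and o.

Common lower bounds of {d, o}: e, g, j, q, t, u.
The greatest among these is j.

j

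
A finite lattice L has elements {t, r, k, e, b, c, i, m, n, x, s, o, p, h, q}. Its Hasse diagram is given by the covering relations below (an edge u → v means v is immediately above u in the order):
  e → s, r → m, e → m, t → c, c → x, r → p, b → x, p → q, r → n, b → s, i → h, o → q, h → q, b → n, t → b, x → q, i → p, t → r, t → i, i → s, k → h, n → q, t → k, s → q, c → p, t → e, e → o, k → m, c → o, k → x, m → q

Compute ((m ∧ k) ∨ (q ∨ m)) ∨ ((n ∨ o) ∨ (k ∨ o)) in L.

m ∧ k = k
q ∨ m = q
k ∨ q = q
n ∨ o = q
k ∨ o = q
q ∨ q = q
q ∨ q = q

q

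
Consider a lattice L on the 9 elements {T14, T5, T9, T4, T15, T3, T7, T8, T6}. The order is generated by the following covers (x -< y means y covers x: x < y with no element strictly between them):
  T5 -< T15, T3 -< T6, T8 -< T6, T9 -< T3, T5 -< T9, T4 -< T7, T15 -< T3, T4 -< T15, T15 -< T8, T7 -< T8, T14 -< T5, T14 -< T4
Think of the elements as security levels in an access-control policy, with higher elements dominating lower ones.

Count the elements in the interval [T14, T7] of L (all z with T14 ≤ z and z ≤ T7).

3

The interval [T14, T7] = {T14, T4, T7}, which has 3 elements.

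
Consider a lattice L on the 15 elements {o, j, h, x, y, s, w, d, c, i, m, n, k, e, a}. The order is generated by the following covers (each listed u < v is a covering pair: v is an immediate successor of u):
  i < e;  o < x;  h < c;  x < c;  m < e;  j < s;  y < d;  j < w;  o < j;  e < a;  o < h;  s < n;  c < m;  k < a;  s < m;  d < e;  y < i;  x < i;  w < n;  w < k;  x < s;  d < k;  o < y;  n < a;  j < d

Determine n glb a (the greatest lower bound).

n

Common lower bounds of {n, a}: j, n, o, s, w, x.
The greatest among these is n.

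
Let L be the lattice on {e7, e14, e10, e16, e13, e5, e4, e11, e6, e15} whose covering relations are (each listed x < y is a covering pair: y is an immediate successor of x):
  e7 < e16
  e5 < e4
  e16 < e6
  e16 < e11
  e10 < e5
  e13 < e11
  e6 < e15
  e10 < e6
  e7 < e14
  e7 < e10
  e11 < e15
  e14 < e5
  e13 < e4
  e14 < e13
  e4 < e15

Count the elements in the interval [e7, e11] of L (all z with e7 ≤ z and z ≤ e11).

The interval [e7, e11] = {e11, e13, e14, e16, e7}, which has 5 elements.

5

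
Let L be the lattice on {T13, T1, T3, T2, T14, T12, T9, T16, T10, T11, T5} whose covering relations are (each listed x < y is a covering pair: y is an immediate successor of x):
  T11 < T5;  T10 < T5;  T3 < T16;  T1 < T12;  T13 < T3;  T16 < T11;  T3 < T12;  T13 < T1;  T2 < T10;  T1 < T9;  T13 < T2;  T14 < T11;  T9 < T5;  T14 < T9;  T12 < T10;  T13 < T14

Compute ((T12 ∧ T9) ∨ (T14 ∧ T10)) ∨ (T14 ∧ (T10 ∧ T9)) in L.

T1

T12 ∧ T9 = T1
T14 ∧ T10 = T13
T1 ∨ T13 = T1
T10 ∧ T9 = T1
T14 ∧ T1 = T13
T1 ∨ T13 = T1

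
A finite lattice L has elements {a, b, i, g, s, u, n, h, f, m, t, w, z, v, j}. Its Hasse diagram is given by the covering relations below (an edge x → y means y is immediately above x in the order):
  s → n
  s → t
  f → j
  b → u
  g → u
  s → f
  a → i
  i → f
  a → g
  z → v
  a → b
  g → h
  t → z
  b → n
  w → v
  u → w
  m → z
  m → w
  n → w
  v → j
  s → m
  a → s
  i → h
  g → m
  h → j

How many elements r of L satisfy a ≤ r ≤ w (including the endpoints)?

8

The interval [a, w] = {a, b, g, m, n, s, u, w}, which has 8 elements.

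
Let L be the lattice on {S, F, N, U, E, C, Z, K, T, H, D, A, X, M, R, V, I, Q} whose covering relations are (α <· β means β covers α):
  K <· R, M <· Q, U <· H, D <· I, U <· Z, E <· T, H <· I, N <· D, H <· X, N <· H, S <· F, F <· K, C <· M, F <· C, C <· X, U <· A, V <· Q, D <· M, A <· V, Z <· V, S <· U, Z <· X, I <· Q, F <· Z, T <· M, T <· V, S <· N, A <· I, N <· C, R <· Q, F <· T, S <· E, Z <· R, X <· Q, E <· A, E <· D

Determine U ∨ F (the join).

Z

Common upper bounds of {U, F}: Q, R, V, X, Z.
The least among these is Z.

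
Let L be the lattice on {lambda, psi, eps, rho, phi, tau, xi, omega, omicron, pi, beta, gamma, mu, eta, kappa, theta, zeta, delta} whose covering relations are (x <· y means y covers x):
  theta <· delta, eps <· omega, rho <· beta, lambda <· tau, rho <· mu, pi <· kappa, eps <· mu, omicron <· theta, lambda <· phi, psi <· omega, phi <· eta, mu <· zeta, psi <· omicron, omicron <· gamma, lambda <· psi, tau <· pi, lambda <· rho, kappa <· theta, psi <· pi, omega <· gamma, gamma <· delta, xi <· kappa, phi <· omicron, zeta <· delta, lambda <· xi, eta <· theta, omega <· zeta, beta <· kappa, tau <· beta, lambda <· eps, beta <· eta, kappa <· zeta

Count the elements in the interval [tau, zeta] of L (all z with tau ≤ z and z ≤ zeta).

The interval [tau, zeta] = {beta, kappa, pi, tau, zeta}, which has 5 elements.

5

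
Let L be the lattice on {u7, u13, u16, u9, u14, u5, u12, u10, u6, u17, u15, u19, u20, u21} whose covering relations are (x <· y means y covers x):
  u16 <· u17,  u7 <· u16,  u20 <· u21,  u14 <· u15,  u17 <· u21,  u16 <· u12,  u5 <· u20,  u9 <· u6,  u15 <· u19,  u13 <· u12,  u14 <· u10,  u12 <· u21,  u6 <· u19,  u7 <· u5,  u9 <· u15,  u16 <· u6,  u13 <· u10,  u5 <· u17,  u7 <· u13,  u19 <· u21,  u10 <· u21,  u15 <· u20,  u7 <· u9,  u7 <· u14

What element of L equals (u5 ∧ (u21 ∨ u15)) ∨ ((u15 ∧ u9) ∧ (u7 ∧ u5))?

u21 ∨ u15 = u21
u5 ∧ u21 = u5
u15 ∧ u9 = u9
u7 ∧ u5 = u7
u9 ∧ u7 = u7
u5 ∨ u7 = u5

u5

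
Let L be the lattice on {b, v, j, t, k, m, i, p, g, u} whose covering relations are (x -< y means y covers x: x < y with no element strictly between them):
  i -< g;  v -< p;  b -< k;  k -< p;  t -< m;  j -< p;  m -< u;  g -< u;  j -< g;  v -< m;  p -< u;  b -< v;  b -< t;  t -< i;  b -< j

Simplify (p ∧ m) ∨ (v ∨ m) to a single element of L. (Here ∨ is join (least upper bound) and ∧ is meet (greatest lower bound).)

m

p ∧ m = v
v ∨ m = m
v ∨ m = m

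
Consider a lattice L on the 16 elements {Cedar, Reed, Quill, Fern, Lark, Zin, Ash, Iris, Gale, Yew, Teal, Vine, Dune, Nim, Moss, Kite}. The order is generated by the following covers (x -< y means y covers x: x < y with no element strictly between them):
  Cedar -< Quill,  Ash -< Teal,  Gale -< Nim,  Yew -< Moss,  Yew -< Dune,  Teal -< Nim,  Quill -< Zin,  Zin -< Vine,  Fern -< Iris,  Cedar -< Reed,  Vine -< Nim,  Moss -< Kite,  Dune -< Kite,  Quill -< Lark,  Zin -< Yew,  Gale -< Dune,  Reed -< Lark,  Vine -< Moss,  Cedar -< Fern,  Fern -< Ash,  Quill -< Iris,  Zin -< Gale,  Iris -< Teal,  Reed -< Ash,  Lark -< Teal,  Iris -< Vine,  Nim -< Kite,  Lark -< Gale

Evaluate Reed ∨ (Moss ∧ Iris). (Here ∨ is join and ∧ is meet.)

Teal

Moss ∧ Iris = Iris
Reed ∨ Iris = Teal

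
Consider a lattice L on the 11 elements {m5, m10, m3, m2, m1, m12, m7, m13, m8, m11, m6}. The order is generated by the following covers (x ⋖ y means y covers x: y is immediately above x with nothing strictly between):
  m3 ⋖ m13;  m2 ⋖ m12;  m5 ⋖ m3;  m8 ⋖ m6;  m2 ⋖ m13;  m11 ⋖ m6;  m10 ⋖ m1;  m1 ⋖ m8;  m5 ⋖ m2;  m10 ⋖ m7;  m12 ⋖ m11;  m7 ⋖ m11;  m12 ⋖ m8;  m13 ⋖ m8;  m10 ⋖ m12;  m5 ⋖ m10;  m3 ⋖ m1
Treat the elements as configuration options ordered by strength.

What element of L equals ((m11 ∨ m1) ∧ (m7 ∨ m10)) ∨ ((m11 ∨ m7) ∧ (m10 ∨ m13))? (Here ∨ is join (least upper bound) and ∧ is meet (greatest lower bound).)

m11

m11 ∨ m1 = m6
m7 ∨ m10 = m7
m6 ∧ m7 = m7
m11 ∨ m7 = m11
m10 ∨ m13 = m8
m11 ∧ m8 = m12
m7 ∨ m12 = m11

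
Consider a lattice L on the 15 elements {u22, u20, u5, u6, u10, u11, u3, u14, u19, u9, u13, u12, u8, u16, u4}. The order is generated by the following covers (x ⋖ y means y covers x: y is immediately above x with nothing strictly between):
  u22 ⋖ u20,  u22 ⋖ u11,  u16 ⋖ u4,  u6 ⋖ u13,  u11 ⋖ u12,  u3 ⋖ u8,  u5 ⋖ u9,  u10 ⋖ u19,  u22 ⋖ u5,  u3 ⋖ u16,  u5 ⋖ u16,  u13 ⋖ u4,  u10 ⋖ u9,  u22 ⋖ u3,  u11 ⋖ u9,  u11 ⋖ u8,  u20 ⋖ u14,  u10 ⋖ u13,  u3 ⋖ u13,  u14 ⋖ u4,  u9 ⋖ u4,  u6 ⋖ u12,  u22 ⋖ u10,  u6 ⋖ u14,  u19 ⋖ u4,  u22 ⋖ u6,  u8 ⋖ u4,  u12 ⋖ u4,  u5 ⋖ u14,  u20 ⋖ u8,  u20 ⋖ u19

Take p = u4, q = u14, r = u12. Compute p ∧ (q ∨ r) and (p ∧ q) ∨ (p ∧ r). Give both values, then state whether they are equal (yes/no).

u4; u4; yes

q ∨ r = u4, so p ∧ (q ∨ r) = u4 ∧ u4 = u4.
p ∧ q = u14 and p ∧ r = u12, so (p ∧ q) ∨ (p ∧ r) = u14 ∨ u12 = u4.
Equal: yes.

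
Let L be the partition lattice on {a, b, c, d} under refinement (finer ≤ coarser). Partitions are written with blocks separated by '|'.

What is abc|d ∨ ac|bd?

The join of abc|d and ac|bd merges any blocks that overlap across the partitions, giving abcd.

abcd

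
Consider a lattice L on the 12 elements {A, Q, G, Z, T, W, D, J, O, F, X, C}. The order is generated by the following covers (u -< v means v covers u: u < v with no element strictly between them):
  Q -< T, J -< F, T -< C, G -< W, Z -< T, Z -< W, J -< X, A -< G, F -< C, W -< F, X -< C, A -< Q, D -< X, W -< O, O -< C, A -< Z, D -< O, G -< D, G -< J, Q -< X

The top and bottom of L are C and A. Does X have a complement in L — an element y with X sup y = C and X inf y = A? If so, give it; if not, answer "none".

Need y with X ∨ y = C and X ∧ y = A.
Checking each element gives: Z.

Z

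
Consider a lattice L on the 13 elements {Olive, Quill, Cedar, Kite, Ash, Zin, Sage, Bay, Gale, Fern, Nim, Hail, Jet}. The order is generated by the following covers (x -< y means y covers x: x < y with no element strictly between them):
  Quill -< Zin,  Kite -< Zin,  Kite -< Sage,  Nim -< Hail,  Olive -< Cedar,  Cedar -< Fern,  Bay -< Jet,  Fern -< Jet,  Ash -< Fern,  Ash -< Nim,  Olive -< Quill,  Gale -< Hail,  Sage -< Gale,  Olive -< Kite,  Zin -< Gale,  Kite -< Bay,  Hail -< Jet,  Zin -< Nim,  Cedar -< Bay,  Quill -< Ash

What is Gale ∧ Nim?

Zin

Common lower bounds of {Gale, Nim}: Kite, Olive, Quill, Zin.
The greatest among these is Zin.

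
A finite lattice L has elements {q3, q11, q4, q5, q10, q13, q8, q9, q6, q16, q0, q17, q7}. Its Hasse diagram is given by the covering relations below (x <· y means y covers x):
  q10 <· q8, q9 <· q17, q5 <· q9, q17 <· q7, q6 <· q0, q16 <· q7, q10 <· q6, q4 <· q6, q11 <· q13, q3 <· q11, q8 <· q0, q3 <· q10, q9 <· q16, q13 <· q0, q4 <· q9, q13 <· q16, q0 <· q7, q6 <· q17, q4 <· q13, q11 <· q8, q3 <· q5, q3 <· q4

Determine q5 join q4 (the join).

q9

Common upper bounds of {q5, q4}: q16, q17, q7, q9.
The least among these is q9.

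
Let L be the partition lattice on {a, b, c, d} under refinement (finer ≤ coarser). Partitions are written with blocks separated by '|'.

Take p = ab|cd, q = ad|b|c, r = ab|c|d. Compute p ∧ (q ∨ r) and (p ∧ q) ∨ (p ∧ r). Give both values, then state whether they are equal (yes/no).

ab|c|d; ab|c|d; yes

q ∨ r = abd|c, so p ∧ (q ∨ r) = ab|cd ∧ abd|c = ab|c|d.
p ∧ q = a|b|c|d and p ∧ r = ab|c|d, so (p ∧ q) ∨ (p ∧ r) = a|b|c|d ∨ ab|c|d = ab|c|d.
Equal: yes.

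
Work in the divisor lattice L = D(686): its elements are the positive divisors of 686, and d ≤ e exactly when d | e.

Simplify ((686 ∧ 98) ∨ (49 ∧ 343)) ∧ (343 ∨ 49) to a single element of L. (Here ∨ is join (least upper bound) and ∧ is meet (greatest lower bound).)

49

686 ∧ 98 = 98
49 ∧ 343 = 49
98 ∨ 49 = 98
343 ∨ 49 = 343
98 ∧ 343 = 49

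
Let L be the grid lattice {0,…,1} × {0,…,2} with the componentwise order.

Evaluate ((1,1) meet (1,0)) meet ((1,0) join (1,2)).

(1,1) ∧ (1,0) = (1,0)
(1,0) ∨ (1,2) = (1,2)
(1,0) ∧ (1,2) = (1,0)

(1,0)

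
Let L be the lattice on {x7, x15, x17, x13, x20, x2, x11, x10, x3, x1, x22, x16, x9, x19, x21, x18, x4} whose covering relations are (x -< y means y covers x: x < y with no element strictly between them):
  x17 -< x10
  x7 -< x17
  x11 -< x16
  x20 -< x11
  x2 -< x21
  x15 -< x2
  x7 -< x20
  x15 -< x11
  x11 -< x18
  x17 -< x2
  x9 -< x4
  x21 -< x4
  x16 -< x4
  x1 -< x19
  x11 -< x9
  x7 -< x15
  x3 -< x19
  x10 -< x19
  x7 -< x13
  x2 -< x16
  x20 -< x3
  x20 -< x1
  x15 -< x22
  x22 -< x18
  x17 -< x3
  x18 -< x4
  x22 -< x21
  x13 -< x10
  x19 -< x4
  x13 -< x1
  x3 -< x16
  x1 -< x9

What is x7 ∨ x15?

x15

Common upper bounds of {x7, x15}: x11, x15, x16, x18, x2, x21, x22, x4, x9.
The least among these is x15.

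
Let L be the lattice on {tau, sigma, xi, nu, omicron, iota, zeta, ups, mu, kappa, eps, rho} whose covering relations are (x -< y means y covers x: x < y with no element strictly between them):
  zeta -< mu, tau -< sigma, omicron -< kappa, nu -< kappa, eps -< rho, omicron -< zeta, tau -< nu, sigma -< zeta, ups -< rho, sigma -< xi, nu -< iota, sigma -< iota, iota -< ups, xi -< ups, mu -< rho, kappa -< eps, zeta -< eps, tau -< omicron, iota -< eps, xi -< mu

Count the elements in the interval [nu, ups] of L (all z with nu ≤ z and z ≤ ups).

3

The interval [nu, ups] = {iota, nu, ups}, which has 3 elements.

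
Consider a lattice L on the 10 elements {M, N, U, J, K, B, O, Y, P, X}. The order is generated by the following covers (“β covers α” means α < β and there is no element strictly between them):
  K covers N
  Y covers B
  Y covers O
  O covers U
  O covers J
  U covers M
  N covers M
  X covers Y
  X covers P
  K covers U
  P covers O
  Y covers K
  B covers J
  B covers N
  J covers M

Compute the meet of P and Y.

O

Common lower bounds of {P, Y}: J, M, O, U.
The greatest among these is O.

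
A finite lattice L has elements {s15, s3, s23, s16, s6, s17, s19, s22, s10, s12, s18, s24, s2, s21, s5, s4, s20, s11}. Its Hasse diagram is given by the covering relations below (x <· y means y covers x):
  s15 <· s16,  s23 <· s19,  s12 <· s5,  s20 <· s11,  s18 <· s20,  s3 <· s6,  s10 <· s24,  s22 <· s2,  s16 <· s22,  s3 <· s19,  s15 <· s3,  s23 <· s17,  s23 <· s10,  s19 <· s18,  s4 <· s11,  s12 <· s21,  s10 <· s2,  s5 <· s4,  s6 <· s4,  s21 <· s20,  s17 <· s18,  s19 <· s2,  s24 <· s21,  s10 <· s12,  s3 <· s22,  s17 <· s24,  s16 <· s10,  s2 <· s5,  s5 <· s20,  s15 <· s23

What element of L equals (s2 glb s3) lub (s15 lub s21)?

s2 ∧ s3 = s3
s15 ∨ s21 = s21
s3 ∨ s21 = s20

s20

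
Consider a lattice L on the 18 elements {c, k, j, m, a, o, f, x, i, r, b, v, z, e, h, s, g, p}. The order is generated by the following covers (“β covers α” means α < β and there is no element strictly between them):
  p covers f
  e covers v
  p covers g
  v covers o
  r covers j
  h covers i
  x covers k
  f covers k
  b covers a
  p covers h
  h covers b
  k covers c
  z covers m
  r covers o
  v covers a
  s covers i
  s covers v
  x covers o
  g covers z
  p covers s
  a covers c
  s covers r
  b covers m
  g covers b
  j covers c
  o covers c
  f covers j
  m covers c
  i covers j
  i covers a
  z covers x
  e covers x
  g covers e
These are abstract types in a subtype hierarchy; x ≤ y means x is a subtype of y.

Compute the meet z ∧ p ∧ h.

Common lower bounds of {z, p, h}: c, m.
The greatest among these is m.

m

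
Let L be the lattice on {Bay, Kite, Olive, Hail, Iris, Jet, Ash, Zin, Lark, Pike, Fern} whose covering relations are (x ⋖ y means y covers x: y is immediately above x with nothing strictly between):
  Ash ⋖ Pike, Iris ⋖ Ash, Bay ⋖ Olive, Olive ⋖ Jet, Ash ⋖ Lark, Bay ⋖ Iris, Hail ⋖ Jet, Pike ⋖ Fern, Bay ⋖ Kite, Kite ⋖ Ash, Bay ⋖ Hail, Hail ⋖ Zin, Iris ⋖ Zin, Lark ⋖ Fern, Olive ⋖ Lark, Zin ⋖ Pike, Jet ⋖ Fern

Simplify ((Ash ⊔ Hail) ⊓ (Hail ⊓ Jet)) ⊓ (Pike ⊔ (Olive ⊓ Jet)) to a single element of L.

Ash ∨ Hail = Pike
Hail ∧ Jet = Hail
Pike ∧ Hail = Hail
Olive ∧ Jet = Olive
Pike ∨ Olive = Fern
Hail ∧ Fern = Hail

Hail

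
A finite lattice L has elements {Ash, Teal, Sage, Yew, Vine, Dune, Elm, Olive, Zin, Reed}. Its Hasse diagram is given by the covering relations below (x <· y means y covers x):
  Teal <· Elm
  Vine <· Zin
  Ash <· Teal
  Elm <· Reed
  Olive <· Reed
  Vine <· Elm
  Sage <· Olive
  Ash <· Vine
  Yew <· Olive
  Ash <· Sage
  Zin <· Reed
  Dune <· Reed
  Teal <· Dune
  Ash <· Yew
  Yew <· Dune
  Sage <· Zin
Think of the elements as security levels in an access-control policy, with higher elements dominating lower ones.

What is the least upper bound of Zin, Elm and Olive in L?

Common upper bounds of {Zin, Elm, Olive}: Reed.
The least among these is Reed.

Reed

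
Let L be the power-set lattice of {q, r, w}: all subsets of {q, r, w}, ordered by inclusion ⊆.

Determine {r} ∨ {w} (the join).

{r,w}

Under ⊆, join is union: {r} ∪ {w} = {r,w}.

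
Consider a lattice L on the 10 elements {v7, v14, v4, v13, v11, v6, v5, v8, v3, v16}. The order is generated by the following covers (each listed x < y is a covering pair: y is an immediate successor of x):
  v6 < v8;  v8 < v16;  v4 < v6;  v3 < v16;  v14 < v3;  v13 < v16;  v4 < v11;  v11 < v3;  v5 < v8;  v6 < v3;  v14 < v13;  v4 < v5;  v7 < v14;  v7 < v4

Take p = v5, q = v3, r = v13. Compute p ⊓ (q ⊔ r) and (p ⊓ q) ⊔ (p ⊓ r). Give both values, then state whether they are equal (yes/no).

q ⊔ r = v16, so p ⊓ (q ⊔ r) = v5 ⊓ v16 = v5.
p ⊓ q = v4 and p ⊓ r = v7, so (p ⊓ q) ⊔ (p ⊓ r) = v4 ⊔ v7 = v4.
Equal: no.

v5; v4; no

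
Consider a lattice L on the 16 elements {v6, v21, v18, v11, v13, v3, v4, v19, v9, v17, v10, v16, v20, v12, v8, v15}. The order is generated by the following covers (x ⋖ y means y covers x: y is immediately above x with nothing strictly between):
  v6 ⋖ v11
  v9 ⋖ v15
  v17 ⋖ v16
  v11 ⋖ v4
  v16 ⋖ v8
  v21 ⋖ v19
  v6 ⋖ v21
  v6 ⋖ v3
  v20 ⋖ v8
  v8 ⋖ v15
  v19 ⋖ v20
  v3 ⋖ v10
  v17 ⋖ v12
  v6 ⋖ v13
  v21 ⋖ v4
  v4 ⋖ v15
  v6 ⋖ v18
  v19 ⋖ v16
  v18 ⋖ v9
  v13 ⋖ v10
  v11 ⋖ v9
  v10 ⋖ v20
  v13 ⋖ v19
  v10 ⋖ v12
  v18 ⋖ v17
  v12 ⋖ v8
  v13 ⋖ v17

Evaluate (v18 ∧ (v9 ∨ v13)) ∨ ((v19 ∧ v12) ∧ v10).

v9 ∨ v13 = v15
v18 ∧ v15 = v18
v19 ∧ v12 = v13
v13 ∧ v10 = v13
v18 ∨ v13 = v17

v17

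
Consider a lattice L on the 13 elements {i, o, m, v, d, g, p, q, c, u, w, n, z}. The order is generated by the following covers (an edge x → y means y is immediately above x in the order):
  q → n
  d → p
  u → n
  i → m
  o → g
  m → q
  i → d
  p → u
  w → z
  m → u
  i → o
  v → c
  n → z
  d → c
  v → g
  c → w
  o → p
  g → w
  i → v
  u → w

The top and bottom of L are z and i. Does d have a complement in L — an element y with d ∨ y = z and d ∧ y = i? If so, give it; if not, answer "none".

none

For every candidate y, either d ∨ y ≠ z or d ∧ y ≠ i; no complement exists.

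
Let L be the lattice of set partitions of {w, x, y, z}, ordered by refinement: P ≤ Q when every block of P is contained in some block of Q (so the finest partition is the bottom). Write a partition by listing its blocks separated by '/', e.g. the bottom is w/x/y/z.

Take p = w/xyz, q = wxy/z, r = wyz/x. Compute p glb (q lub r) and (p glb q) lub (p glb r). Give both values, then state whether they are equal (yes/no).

w/xyz; w/xyz; yes

q lub r = wxyz, so p glb (q lub r) = w/xyz glb wxyz = w/xyz.
p glb q = w/xy/z and p glb r = w/x/yz, so (p glb q) lub (p glb r) = w/xy/z lub w/x/yz = w/xyz.
Equal: yes.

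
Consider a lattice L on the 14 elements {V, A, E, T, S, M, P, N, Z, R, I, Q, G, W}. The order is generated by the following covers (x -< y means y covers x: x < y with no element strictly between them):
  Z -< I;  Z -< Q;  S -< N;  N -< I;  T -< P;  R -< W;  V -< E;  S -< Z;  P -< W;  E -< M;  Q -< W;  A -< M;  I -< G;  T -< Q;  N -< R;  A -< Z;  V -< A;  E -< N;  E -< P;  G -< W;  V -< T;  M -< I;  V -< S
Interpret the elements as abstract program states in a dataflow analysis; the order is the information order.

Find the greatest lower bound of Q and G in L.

Z

Common lower bounds of {Q, G}: A, S, V, Z.
The greatest among these is Z.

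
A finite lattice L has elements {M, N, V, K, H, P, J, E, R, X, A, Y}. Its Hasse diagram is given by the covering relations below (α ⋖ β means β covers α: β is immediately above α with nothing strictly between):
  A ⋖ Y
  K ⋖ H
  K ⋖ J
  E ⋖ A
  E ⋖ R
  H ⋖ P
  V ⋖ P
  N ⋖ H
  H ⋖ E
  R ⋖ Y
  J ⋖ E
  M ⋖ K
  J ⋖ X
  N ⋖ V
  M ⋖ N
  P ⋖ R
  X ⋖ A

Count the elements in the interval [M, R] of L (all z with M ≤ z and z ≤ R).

The interval [M, R] = {E, H, J, K, M, N, P, R, V}, which has 9 elements.

9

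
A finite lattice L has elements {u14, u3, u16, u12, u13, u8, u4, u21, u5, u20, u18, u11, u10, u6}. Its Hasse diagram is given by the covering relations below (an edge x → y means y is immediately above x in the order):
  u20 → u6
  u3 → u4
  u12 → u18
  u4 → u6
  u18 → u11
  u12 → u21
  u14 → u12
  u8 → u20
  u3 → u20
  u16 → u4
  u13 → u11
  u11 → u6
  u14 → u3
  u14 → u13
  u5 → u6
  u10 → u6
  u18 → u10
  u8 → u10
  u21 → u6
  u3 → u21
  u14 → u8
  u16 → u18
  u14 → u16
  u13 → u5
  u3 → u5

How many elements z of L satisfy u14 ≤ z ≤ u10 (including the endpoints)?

The interval [u14, u10] = {u10, u12, u14, u16, u18, u8}, which has 6 elements.

6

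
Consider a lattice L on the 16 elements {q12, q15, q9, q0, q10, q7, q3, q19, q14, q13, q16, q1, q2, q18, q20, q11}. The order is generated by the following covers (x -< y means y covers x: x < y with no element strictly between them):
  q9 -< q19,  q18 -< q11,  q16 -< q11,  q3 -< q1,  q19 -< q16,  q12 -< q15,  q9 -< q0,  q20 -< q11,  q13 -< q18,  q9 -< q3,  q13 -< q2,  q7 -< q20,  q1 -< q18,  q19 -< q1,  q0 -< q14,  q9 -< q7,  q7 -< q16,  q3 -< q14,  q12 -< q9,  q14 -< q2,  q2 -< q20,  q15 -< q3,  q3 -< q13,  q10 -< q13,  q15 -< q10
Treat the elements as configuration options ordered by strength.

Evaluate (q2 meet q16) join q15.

q3

q2 ∧ q16 = q9
q9 ∨ q15 = q3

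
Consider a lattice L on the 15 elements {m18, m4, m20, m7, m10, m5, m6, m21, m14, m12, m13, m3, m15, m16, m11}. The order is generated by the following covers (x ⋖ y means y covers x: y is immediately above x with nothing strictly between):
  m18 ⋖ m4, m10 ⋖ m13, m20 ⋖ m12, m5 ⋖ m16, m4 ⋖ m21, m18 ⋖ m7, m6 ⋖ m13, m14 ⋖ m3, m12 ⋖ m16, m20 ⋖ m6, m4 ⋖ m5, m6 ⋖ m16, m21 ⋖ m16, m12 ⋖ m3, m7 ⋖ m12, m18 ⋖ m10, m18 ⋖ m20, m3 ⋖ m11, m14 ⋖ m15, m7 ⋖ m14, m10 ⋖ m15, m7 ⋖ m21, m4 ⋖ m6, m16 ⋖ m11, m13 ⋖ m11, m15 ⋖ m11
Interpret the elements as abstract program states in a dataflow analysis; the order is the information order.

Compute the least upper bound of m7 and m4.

Common upper bounds of {m7, m4}: m11, m16, m21.
The least among these is m21.

m21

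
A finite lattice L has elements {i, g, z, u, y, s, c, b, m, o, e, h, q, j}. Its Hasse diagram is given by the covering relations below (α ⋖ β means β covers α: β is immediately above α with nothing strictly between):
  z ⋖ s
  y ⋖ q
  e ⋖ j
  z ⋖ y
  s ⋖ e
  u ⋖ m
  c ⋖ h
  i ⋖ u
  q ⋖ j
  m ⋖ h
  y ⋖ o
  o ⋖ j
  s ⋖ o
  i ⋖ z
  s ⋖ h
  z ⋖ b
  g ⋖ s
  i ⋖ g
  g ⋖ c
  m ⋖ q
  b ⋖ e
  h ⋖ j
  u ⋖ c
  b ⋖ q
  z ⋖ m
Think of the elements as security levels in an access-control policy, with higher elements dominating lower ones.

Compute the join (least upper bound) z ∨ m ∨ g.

Common upper bounds of {z, m, g}: h, j.
The least among these is h.

h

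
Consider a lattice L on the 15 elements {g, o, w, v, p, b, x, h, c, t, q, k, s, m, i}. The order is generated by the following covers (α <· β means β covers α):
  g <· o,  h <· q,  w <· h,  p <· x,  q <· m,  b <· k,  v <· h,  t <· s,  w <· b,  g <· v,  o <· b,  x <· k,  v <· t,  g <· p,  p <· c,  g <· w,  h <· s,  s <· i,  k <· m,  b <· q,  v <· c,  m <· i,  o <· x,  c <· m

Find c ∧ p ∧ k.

p

Common lower bounds of {c, p, k}: g, p.
The greatest among these is p.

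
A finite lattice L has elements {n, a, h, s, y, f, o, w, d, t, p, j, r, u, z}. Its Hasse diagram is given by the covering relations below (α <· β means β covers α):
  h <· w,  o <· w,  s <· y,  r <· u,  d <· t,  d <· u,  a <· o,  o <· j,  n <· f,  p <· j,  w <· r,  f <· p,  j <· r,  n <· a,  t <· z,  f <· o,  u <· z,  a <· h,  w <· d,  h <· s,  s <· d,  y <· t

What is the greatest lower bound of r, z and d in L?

w

Common lower bounds of {r, z, d}: a, f, h, n, o, w.
The greatest among these is w.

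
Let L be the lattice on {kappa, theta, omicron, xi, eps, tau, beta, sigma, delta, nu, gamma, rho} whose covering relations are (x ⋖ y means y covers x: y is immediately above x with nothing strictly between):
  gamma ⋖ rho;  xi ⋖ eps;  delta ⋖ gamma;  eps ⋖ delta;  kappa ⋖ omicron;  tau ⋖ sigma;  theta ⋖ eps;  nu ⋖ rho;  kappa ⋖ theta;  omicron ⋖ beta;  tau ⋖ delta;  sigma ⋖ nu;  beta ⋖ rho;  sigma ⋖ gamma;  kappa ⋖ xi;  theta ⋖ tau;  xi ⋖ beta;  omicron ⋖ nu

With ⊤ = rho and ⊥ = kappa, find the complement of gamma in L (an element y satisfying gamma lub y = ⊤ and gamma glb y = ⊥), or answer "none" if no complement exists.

omicron

Need y with gamma ∨ y = rho and gamma ∧ y = kappa.
Checking each element gives: omicron.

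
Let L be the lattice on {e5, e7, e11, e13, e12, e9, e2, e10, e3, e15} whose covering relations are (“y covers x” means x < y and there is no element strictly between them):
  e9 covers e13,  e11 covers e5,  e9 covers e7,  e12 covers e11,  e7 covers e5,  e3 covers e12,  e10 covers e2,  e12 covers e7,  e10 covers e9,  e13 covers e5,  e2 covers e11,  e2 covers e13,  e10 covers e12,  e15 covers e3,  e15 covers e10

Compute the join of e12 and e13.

Common upper bounds of {e12, e13}: e10, e15.
The least among these is e10.

e10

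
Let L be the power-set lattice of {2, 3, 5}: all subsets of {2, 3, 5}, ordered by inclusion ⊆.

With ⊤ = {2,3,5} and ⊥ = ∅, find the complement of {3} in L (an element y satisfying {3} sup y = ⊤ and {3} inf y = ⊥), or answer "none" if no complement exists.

{2,5}

Need y with {3} ∨ y = {2,3,5} and {3} ∧ y = ∅.
Checking each element gives: {2,5}.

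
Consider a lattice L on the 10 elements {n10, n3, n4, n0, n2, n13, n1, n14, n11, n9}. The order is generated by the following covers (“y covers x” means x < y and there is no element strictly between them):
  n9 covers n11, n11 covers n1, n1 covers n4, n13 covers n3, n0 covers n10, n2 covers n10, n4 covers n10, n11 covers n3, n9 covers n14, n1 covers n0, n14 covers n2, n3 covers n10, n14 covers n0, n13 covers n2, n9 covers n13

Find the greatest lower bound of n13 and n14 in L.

n2

Common lower bounds of {n13, n14}: n10, n2.
The greatest among these is n2.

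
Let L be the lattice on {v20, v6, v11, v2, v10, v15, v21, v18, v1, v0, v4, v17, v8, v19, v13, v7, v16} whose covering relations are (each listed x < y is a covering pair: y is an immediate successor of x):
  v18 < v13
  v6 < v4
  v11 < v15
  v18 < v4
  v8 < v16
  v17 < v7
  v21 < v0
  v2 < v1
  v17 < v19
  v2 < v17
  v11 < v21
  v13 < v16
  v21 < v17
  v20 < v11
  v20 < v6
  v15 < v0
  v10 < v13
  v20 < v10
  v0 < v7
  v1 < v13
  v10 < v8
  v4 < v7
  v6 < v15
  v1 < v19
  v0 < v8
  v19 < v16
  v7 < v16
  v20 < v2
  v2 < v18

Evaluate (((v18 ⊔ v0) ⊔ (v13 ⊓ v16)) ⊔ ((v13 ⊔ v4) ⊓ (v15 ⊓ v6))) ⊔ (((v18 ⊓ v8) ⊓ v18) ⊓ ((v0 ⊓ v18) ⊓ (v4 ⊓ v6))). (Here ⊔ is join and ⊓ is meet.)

v16

v18 ∨ v0 = v7
v13 ∧ v16 = v13
v7 ∨ v13 = v16
v13 ∨ v4 = v16
v15 ∧ v6 = v6
v16 ∧ v6 = v6
v16 ∨ v6 = v16
v18 ∧ v8 = v20
v20 ∧ v18 = v20
v0 ∧ v18 = v20
v4 ∧ v6 = v6
v20 ∧ v6 = v20
v20 ∧ v20 = v20
v16 ∨ v20 = v16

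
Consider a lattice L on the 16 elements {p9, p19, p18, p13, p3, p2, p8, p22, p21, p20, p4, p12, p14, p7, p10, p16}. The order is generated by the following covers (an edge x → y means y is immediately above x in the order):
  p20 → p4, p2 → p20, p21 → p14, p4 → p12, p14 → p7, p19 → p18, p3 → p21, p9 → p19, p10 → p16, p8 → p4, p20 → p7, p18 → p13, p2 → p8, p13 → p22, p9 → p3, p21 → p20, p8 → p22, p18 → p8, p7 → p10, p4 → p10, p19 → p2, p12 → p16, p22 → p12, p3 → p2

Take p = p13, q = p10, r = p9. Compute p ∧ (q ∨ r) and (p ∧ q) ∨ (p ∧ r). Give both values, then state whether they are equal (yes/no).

p18; p18; yes

q ∨ r = p10, so p ∧ (q ∨ r) = p13 ∧ p10 = p18.
p ∧ q = p18 and p ∧ r = p9, so (p ∧ q) ∨ (p ∧ r) = p18 ∨ p9 = p18.
Equal: yes.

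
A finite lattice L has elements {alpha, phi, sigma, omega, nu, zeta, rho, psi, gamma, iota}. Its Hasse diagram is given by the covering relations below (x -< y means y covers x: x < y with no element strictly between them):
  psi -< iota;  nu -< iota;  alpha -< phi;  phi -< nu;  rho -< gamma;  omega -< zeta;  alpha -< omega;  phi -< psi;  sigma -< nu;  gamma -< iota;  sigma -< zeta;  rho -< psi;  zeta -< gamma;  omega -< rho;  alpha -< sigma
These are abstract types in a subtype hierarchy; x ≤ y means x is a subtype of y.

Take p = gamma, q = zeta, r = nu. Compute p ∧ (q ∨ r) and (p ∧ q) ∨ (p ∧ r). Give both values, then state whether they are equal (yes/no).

q ∨ r = iota, so p ∧ (q ∨ r) = gamma ∧ iota = gamma.
p ∧ q = zeta and p ∧ r = sigma, so (p ∧ q) ∨ (p ∧ r) = zeta ∨ sigma = zeta.
Equal: no.

gamma; zeta; no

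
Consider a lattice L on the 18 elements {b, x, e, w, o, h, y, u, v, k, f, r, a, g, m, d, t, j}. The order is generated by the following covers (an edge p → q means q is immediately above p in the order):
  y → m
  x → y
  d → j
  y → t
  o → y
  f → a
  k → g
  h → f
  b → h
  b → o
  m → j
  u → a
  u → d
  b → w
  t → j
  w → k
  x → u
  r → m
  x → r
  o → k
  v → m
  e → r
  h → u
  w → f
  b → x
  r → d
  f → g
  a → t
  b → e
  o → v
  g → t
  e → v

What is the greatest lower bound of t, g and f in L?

f

Common lower bounds of {t, g, f}: b, f, h, w.
The greatest among these is f.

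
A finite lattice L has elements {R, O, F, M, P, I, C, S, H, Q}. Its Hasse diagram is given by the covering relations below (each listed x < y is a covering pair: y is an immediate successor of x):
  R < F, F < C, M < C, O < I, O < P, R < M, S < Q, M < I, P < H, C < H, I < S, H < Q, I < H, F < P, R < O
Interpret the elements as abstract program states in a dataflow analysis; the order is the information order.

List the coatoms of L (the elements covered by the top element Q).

H, S

The coatoms are exactly the elements covered by Q: H, S.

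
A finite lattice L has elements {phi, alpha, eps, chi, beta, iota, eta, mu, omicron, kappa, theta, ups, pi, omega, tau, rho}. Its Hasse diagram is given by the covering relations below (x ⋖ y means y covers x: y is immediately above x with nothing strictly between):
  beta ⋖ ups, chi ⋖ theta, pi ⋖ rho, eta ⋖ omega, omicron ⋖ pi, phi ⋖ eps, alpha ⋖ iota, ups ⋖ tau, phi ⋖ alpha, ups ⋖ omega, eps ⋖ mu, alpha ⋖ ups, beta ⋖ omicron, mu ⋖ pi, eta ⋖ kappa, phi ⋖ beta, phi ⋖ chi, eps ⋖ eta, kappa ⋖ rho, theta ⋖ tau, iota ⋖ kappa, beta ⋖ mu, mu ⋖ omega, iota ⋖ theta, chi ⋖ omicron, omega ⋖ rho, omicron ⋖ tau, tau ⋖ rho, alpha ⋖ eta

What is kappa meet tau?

Common lower bounds of {kappa, tau}: alpha, iota, phi.
The greatest among these is iota.

iota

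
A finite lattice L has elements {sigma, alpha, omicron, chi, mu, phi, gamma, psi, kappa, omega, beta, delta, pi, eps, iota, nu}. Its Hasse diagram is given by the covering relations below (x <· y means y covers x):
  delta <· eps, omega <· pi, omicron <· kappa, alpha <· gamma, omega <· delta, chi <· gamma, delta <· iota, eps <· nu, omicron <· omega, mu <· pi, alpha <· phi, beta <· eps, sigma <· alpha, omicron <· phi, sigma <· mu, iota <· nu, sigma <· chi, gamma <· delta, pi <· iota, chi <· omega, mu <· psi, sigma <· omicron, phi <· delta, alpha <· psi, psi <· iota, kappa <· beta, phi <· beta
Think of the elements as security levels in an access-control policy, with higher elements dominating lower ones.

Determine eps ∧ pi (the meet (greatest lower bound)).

Common lower bounds of {eps, pi}: chi, omega, omicron, sigma.
The greatest among these is omega.

omega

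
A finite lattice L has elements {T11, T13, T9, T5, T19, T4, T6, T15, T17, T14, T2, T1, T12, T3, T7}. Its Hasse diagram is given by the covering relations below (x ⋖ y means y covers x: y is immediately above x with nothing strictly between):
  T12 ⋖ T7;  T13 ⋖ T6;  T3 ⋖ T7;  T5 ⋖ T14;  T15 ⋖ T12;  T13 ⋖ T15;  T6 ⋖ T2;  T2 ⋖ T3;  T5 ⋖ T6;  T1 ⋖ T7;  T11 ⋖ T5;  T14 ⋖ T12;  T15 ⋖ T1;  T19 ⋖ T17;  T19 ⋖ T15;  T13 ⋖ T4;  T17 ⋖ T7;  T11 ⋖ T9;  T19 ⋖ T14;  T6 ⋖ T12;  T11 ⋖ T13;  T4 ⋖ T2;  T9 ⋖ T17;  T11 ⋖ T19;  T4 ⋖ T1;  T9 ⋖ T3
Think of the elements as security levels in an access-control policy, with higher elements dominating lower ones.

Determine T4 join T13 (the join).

Common upper bounds of {T4, T13}: T1, T2, T3, T4, T7.
The least among these is T4.

T4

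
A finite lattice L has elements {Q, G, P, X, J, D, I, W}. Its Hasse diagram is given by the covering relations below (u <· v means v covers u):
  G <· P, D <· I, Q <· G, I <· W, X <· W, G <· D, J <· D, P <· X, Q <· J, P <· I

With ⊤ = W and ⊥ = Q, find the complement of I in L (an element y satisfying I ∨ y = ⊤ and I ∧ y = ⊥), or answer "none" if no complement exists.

none

For every candidate y, either I ∨ y ≠ W or I ∧ y ≠ Q; no complement exists.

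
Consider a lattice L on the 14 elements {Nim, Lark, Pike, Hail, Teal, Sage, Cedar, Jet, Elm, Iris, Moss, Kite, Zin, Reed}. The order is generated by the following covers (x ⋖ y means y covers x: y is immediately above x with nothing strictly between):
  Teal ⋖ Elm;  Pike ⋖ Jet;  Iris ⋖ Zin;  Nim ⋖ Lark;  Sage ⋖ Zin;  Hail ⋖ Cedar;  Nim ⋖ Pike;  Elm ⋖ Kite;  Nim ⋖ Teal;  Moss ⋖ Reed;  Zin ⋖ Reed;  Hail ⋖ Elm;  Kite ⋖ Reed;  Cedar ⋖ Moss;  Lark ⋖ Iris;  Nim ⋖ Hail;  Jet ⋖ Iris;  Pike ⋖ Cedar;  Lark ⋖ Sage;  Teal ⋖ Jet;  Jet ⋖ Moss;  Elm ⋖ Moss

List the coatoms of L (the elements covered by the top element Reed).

The coatoms are exactly the elements covered by Reed: Kite, Moss, Zin.

Kite, Moss, Zin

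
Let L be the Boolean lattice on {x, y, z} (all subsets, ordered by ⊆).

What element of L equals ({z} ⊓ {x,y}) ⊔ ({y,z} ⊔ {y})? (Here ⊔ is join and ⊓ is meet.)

{y,z}

{z} ∧ {x,y} = {}
{y,z} ∨ {y} = {y,z}
{} ∨ {y,z} = {y,z}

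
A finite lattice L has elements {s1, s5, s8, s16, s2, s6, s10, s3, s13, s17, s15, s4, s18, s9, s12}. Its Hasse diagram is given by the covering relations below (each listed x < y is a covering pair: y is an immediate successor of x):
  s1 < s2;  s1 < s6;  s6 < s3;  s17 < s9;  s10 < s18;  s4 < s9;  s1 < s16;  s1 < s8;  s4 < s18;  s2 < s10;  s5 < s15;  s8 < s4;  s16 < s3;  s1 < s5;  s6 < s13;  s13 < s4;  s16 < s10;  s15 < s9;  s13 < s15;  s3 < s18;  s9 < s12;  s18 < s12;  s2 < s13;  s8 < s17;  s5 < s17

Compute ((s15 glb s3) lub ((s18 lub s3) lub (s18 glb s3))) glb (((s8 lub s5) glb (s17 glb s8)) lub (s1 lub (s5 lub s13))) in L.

s15 ∧ s3 = s6
s18 ∨ s3 = s18
s18 ∧ s3 = s3
s18 ∨ s3 = s18
s6 ∨ s18 = s18
s8 ∨ s5 = s17
s17 ∧ s8 = s8
s17 ∧ s8 = s8
s5 ∨ s13 = s15
s1 ∨ s15 = s15
s8 ∨ s15 = s9
s18 ∧ s9 = s4

s4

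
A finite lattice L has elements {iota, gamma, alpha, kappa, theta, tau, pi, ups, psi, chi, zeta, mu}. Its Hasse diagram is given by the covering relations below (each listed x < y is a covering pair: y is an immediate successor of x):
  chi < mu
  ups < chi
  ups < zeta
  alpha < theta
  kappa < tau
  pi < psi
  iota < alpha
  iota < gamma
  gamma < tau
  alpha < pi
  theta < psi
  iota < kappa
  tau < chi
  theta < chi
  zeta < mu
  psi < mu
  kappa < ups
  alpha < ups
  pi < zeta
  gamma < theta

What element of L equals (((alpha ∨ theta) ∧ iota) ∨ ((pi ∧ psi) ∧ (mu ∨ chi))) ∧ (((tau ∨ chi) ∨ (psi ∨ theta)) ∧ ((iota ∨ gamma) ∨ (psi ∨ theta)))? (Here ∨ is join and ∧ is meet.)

alpha ∨ theta = theta
theta ∧ iota = iota
pi ∧ psi = pi
mu ∨ chi = mu
pi ∧ mu = pi
iota ∨ pi = pi
tau ∨ chi = chi
psi ∨ theta = psi
chi ∨ psi = mu
iota ∨ gamma = gamma
psi ∨ theta = psi
gamma ∨ psi = psi
mu ∧ psi = psi
pi ∧ psi = pi

pi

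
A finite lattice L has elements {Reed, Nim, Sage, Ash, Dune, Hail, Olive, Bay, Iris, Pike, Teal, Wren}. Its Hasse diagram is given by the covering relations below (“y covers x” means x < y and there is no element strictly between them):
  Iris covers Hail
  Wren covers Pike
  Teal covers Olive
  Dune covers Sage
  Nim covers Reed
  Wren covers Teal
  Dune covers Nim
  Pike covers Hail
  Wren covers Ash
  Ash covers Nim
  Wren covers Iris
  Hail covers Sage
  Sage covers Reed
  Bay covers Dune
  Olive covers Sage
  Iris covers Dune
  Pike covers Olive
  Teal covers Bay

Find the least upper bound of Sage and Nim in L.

Common upper bounds of {Sage, Nim}: Bay, Dune, Iris, Teal, Wren.
The least among these is Dune.

Dune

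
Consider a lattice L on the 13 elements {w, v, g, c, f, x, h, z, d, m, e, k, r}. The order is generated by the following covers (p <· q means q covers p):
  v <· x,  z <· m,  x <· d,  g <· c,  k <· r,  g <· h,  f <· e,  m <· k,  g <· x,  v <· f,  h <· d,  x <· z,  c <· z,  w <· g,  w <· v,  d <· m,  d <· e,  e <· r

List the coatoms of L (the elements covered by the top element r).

e, k

The coatoms are exactly the elements covered by r: e, k.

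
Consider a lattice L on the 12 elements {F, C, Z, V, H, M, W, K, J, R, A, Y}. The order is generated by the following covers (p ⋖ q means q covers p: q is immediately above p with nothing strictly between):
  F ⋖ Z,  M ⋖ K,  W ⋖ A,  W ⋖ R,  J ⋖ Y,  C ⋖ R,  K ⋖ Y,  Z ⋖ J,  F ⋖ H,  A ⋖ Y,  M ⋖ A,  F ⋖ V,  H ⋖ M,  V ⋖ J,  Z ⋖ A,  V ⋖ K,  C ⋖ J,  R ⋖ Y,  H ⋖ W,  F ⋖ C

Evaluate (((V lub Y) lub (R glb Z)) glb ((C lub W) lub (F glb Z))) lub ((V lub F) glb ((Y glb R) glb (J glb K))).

V ∨ Y = Y
R ∧ Z = F
Y ∨ F = Y
C ∨ W = R
F ∧ Z = F
R ∨ F = R
Y ∧ R = R
V ∨ F = V
Y ∧ R = R
J ∧ K = V
R ∧ V = F
V ∧ F = F
R ∨ F = R

R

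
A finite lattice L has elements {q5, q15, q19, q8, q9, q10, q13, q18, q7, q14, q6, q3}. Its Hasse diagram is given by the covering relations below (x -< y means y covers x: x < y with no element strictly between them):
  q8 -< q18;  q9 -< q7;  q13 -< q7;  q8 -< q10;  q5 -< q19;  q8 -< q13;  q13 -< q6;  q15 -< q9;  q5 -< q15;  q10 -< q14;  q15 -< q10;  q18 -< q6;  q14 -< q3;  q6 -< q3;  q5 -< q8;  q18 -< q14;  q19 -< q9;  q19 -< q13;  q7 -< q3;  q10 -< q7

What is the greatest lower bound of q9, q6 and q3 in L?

Common lower bounds of {q9, q6, q3}: q19, q5.
The greatest among these is q19.

q19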